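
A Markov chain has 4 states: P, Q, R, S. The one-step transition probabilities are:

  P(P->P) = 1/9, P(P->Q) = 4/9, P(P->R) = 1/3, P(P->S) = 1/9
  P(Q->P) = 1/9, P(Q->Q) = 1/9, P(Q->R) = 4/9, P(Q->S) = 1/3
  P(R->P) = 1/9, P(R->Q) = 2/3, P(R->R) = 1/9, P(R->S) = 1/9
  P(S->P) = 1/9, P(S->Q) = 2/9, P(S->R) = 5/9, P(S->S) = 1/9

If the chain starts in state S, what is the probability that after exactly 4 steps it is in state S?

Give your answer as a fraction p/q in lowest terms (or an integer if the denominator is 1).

Computing P^4 by repeated multiplication:
P^1 =
  P: [1/9, 4/9, 1/3, 1/9]
  Q: [1/9, 1/9, 4/9, 1/3]
  R: [1/9, 2/3, 1/9, 1/9]
  S: [1/9, 2/9, 5/9, 1/9]
P^2 =
  P: [1/9, 28/81, 1/3, 17/81]
  Q: [1/9, 35/81, 26/81, 11/81]
  R: [1/9, 2/9, 11/27, 7/27]
  S: [1/9, 38/81, 7/27, 13/81]
P^3 =
  P: [1/9, 260/729, 251/729, 137/729]
  Q: [1/9, 83/243, 248/729, 151/729]
  R: [1/9, 98/243, 79/243, 13/81]
  S: [1/9, 226/729, 265/729, 157/729]
P^4 =
  P: [1/9, 788/2187, 2219/6561, 1249/6561]
  Q: [1/9, 2363/6561, 2242/6561, 409/2187]
  R: [1/9, 758/2187, 83/243, 439/2187]
  S: [1/9, 818/2187, 2197/6561, 1181/6561]

(P^4)[S -> S] = 1181/6561

Answer: 1181/6561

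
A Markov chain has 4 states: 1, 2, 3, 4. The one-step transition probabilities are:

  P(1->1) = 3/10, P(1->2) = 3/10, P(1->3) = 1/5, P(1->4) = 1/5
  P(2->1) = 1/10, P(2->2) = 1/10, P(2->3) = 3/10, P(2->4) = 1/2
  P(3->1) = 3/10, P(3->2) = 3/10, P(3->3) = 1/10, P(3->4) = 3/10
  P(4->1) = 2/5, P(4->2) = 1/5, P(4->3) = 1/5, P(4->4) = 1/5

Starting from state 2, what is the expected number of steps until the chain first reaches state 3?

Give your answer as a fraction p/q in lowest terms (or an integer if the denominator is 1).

Let h_i = expected steps to first reach 3 from state i.
Boundary: h_3 = 0.
First-step equations for the other states:
  h_1 = 1 + 3/10*h_1 + 3/10*h_2 + 1/5*h_3 + 1/5*h_4
  h_2 = 1 + 1/10*h_1 + 1/10*h_2 + 3/10*h_3 + 1/2*h_4
  h_4 = 1 + 2/5*h_1 + 1/5*h_2 + 1/5*h_3 + 1/5*h_4

Substituting h_3 = 0 and rearranging gives the linear system (I - Q) h = 1:
  [7/10, -3/10, -1/5] . (h_1, h_2, h_4) = 1
  [-1/10, 9/10, -1/2] . (h_1, h_2, h_4) = 1
  [-2/5, -1/5, 4/5] . (h_1, h_2, h_4) = 1

Solving yields:
  h_1 = 615/137
  h_2 = 565/137
  h_4 = 620/137

Starting state is 2, so the expected hitting time is h_2 = 565/137.

Answer: 565/137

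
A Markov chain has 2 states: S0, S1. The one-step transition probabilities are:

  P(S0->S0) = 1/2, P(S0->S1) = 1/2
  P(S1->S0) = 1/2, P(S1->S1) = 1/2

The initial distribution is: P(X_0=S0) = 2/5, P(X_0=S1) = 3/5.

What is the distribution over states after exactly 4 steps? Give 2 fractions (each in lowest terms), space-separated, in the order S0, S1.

Propagating the distribution step by step (d_{t+1} = d_t * P):
d_0 = (S0=2/5, S1=3/5)
  d_1[S0] = 2/5*1/2 + 3/5*1/2 = 1/2
  d_1[S1] = 2/5*1/2 + 3/5*1/2 = 1/2
d_1 = (S0=1/2, S1=1/2)
  d_2[S0] = 1/2*1/2 + 1/2*1/2 = 1/2
  d_2[S1] = 1/2*1/2 + 1/2*1/2 = 1/2
d_2 = (S0=1/2, S1=1/2)
  d_3[S0] = 1/2*1/2 + 1/2*1/2 = 1/2
  d_3[S1] = 1/2*1/2 + 1/2*1/2 = 1/2
d_3 = (S0=1/2, S1=1/2)
  d_4[S0] = 1/2*1/2 + 1/2*1/2 = 1/2
  d_4[S1] = 1/2*1/2 + 1/2*1/2 = 1/2
d_4 = (S0=1/2, S1=1/2)

Answer: 1/2 1/2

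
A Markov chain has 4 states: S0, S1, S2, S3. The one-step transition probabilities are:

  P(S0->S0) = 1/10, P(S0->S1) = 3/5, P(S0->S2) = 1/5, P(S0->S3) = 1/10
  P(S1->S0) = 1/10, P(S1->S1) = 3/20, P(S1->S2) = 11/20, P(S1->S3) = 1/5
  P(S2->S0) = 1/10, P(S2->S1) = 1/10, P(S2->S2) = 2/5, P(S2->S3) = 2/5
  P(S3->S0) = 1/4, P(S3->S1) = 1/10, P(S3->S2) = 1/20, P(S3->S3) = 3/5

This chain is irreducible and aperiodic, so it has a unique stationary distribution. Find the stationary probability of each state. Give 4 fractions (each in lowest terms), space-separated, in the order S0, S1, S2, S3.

Answer: 520/3271 618/3271 847/3271 1286/3271

Derivation:
The stationary distribution satisfies pi = pi * P, i.e.:
  pi_S0 = 1/10*pi_S0 + 1/10*pi_S1 + 1/10*pi_S2 + 1/4*pi_S3
  pi_S1 = 3/5*pi_S0 + 3/20*pi_S1 + 1/10*pi_S2 + 1/10*pi_S3
  pi_S2 = 1/5*pi_S0 + 11/20*pi_S1 + 2/5*pi_S2 + 1/20*pi_S3
  pi_S3 = 1/10*pi_S0 + 1/5*pi_S1 + 2/5*pi_S2 + 3/5*pi_S3
with normalization: pi_S0 + pi_S1 + pi_S2 + pi_S3 = 1.

Using the first 3 balance equations plus normalization, the linear system A*pi = b is:
  [-9/10, 1/10, 1/10, 1/4] . pi = 0
  [3/5, -17/20, 1/10, 1/10] . pi = 0
  [1/5, 11/20, -3/5, 1/20] . pi = 0
  [1, 1, 1, 1] . pi = 1

Solving yields:
  pi_S0 = 520/3271
  pi_S1 = 618/3271
  pi_S2 = 847/3271
  pi_S3 = 1286/3271

Verification (pi * P):
  520/3271*1/10 + 618/3271*1/10 + 847/3271*1/10 + 1286/3271*1/4 = 520/3271 = pi_S0  (ok)
  520/3271*3/5 + 618/3271*3/20 + 847/3271*1/10 + 1286/3271*1/10 = 618/3271 = pi_S1  (ok)
  520/3271*1/5 + 618/3271*11/20 + 847/3271*2/5 + 1286/3271*1/20 = 847/3271 = pi_S2  (ok)
  520/3271*1/10 + 618/3271*1/5 + 847/3271*2/5 + 1286/3271*3/5 = 1286/3271 = pi_S3  (ok)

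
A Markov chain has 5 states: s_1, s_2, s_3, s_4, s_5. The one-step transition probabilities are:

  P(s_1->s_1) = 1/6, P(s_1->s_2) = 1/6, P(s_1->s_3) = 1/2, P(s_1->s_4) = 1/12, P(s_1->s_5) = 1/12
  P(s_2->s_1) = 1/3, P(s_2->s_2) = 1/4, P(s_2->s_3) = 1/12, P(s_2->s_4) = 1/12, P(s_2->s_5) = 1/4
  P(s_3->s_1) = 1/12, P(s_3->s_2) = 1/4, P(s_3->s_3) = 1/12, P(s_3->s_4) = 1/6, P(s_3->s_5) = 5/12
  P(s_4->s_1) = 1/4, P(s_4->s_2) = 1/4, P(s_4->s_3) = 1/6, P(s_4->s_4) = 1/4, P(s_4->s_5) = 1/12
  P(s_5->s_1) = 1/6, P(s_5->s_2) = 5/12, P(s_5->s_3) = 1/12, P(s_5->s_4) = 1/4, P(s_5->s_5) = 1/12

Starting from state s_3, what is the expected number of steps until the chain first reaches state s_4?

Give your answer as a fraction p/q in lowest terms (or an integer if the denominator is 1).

Let h_i = expected steps to first reach s_4 from state i.
Boundary: h_s_4 = 0.
First-step equations for the other states:
  h_s_1 = 1 + 1/6*h_s_1 + 1/6*h_s_2 + 1/2*h_s_3 + 1/12*h_s_4 + 1/12*h_s_5
  h_s_2 = 1 + 1/3*h_s_1 + 1/4*h_s_2 + 1/12*h_s_3 + 1/12*h_s_4 + 1/4*h_s_5
  h_s_3 = 1 + 1/12*h_s_1 + 1/4*h_s_2 + 1/12*h_s_3 + 1/6*h_s_4 + 5/12*h_s_5
  h_s_5 = 1 + 1/6*h_s_1 + 5/12*h_s_2 + 1/12*h_s_3 + 1/4*h_s_4 + 1/12*h_s_5

Substituting h_s_4 = 0 and rearranging gives the linear system (I - Q) h = 1:
  [5/6, -1/6, -1/2, -1/12] . (h_s_1, h_s_2, h_s_3, h_s_5) = 1
  [-1/3, 3/4, -1/12, -1/4] . (h_s_1, h_s_2, h_s_3, h_s_5) = 1
  [-1/12, -1/4, 11/12, -5/12] . (h_s_1, h_s_2, h_s_3, h_s_5) = 1
  [-1/6, -5/12, -1/12, 11/12] . (h_s_1, h_s_2, h_s_3, h_s_5) = 1

Solving yields:
  h_s_1 = 14952/2015
  h_s_2 = 15204/2015
  h_s_3 = 13644/2015
  h_s_5 = 13068/2015

Starting state is s_3, so the expected hitting time is h_s_3 = 13644/2015.

Answer: 13644/2015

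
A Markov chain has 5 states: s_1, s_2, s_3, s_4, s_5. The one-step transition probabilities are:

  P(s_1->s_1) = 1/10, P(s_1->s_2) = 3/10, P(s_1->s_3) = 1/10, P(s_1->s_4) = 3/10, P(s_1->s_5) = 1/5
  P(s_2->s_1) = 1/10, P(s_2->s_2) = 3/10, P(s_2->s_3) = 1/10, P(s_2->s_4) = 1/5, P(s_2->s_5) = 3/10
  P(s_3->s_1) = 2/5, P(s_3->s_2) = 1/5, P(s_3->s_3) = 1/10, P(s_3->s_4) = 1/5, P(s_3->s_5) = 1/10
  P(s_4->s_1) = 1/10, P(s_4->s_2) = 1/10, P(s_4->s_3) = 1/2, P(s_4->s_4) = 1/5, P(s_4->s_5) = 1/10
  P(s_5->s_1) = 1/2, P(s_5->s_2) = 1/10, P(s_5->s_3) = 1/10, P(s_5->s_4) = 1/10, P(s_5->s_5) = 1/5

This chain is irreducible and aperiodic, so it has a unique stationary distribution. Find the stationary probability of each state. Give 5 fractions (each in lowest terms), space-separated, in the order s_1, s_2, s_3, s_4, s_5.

Answer: 5/22 9/44 2/11 9/44 2/11

Derivation:
The stationary distribution satisfies pi = pi * P, i.e.:
  pi_s_1 = 1/10*pi_s_1 + 1/10*pi_s_2 + 2/5*pi_s_3 + 1/10*pi_s_4 + 1/2*pi_s_5
  pi_s_2 = 3/10*pi_s_1 + 3/10*pi_s_2 + 1/5*pi_s_3 + 1/10*pi_s_4 + 1/10*pi_s_5
  pi_s_3 = 1/10*pi_s_1 + 1/10*pi_s_2 + 1/10*pi_s_3 + 1/2*pi_s_4 + 1/10*pi_s_5
  pi_s_4 = 3/10*pi_s_1 + 1/5*pi_s_2 + 1/5*pi_s_3 + 1/5*pi_s_4 + 1/10*pi_s_5
  pi_s_5 = 1/5*pi_s_1 + 3/10*pi_s_2 + 1/10*pi_s_3 + 1/10*pi_s_4 + 1/5*pi_s_5
with normalization: pi_s_1 + pi_s_2 + pi_s_3 + pi_s_4 + pi_s_5 = 1.

Using the first 4 balance equations plus normalization, the linear system A*pi = b is:
  [-9/10, 1/10, 2/5, 1/10, 1/2] . pi = 0
  [3/10, -7/10, 1/5, 1/10, 1/10] . pi = 0
  [1/10, 1/10, -9/10, 1/2, 1/10] . pi = 0
  [3/10, 1/5, 1/5, -4/5, 1/10] . pi = 0
  [1, 1, 1, 1, 1] . pi = 1

Solving yields:
  pi_s_1 = 5/22
  pi_s_2 = 9/44
  pi_s_3 = 2/11
  pi_s_4 = 9/44
  pi_s_5 = 2/11

Verification (pi * P):
  5/22*1/10 + 9/44*1/10 + 2/11*2/5 + 9/44*1/10 + 2/11*1/2 = 5/22 = pi_s_1  (ok)
  5/22*3/10 + 9/44*3/10 + 2/11*1/5 + 9/44*1/10 + 2/11*1/10 = 9/44 = pi_s_2  (ok)
  5/22*1/10 + 9/44*1/10 + 2/11*1/10 + 9/44*1/2 + 2/11*1/10 = 2/11 = pi_s_3  (ok)
  5/22*3/10 + 9/44*1/5 + 2/11*1/5 + 9/44*1/5 + 2/11*1/10 = 9/44 = pi_s_4  (ok)
  5/22*1/5 + 9/44*3/10 + 2/11*1/10 + 9/44*1/10 + 2/11*1/5 = 2/11 = pi_s_5  (ok)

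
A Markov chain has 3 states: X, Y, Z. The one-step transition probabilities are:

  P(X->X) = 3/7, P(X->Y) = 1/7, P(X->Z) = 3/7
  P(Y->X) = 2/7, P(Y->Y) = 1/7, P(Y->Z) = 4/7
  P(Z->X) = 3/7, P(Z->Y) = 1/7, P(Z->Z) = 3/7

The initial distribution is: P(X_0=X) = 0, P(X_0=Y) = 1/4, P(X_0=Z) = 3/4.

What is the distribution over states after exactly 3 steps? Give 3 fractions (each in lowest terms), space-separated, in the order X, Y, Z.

Answer: 20/49 1/7 22/49

Derivation:
Propagating the distribution step by step (d_{t+1} = d_t * P):
d_0 = (X=0, Y=1/4, Z=3/4)
  d_1[X] = 0*3/7 + 1/4*2/7 + 3/4*3/7 = 11/28
  d_1[Y] = 0*1/7 + 1/4*1/7 + 3/4*1/7 = 1/7
  d_1[Z] = 0*3/7 + 1/4*4/7 + 3/4*3/7 = 13/28
d_1 = (X=11/28, Y=1/7, Z=13/28)
  d_2[X] = 11/28*3/7 + 1/7*2/7 + 13/28*3/7 = 20/49
  d_2[Y] = 11/28*1/7 + 1/7*1/7 + 13/28*1/7 = 1/7
  d_2[Z] = 11/28*3/7 + 1/7*4/7 + 13/28*3/7 = 22/49
d_2 = (X=20/49, Y=1/7, Z=22/49)
  d_3[X] = 20/49*3/7 + 1/7*2/7 + 22/49*3/7 = 20/49
  d_3[Y] = 20/49*1/7 + 1/7*1/7 + 22/49*1/7 = 1/7
  d_3[Z] = 20/49*3/7 + 1/7*4/7 + 22/49*3/7 = 22/49
d_3 = (X=20/49, Y=1/7, Z=22/49)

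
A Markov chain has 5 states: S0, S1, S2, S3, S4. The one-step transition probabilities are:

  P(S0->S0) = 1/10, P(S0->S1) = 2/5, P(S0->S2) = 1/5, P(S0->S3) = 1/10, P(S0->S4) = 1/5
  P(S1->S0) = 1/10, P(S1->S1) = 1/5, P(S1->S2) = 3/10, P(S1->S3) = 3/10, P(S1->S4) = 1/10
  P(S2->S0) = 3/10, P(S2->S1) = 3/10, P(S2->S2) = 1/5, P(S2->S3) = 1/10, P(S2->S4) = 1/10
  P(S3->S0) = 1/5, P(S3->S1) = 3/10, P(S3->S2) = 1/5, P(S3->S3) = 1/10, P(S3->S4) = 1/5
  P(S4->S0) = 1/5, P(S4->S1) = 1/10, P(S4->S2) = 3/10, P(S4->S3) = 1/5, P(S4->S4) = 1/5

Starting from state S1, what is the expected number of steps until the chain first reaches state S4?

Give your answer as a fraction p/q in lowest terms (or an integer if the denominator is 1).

Answer: 13400/1807

Derivation:
Let h_i = expected steps to first reach S4 from state i.
Boundary: h_S4 = 0.
First-step equations for the other states:
  h_S0 = 1 + 1/10*h_S0 + 2/5*h_S1 + 1/5*h_S2 + 1/10*h_S3 + 1/5*h_S4
  h_S1 = 1 + 1/10*h_S0 + 1/5*h_S1 + 3/10*h_S2 + 3/10*h_S3 + 1/10*h_S4
  h_S2 = 1 + 3/10*h_S0 + 3/10*h_S1 + 1/5*h_S2 + 1/10*h_S3 + 1/10*h_S4
  h_S3 = 1 + 1/5*h_S0 + 3/10*h_S1 + 1/5*h_S2 + 1/10*h_S3 + 1/5*h_S4

Substituting h_S4 = 0 and rearranging gives the linear system (I - Q) h = 1:
  [9/10, -2/5, -1/5, -1/10] . (h_S0, h_S1, h_S2, h_S3) = 1
  [-1/10, 4/5, -3/10, -3/10] . (h_S0, h_S1, h_S2, h_S3) = 1
  [-3/10, -3/10, 4/5, -1/10] . (h_S0, h_S1, h_S2, h_S3) = 1
  [-1/5, -3/10, -1/5, 9/10] . (h_S0, h_S1, h_S2, h_S3) = 1

Solving yields:
  h_S0 = 12300/1807
  h_S1 = 13400/1807
  h_S2 = 13420/1807
  h_S3 = 12190/1807

Starting state is S1, so the expected hitting time is h_S1 = 13400/1807.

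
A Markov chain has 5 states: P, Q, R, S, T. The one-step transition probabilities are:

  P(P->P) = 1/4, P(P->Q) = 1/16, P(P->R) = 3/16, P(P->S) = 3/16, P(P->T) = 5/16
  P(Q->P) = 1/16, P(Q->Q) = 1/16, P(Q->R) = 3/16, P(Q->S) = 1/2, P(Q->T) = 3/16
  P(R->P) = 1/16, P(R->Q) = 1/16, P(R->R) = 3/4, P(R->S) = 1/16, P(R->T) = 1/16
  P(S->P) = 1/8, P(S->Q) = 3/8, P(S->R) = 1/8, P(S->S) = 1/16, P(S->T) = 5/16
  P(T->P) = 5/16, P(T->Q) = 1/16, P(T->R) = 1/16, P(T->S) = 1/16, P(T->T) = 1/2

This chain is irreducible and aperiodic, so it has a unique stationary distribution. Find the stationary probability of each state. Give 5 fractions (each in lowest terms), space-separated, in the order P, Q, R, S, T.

Answer: 3616/21441 2201/21441 7166/21441 2755/21441 1901/7147

Derivation:
The stationary distribution satisfies pi = pi * P, i.e.:
  pi_P = 1/4*pi_P + 1/16*pi_Q + 1/16*pi_R + 1/8*pi_S + 5/16*pi_T
  pi_Q = 1/16*pi_P + 1/16*pi_Q + 1/16*pi_R + 3/8*pi_S + 1/16*pi_T
  pi_R = 3/16*pi_P + 3/16*pi_Q + 3/4*pi_R + 1/8*pi_S + 1/16*pi_T
  pi_S = 3/16*pi_P + 1/2*pi_Q + 1/16*pi_R + 1/16*pi_S + 1/16*pi_T
  pi_T = 5/16*pi_P + 3/16*pi_Q + 1/16*pi_R + 5/16*pi_S + 1/2*pi_T
with normalization: pi_P + pi_Q + pi_R + pi_S + pi_T = 1.

Using the first 4 balance equations plus normalization, the linear system A*pi = b is:
  [-3/4, 1/16, 1/16, 1/8, 5/16] . pi = 0
  [1/16, -15/16, 1/16, 3/8, 1/16] . pi = 0
  [3/16, 3/16, -1/4, 1/8, 1/16] . pi = 0
  [3/16, 1/2, 1/16, -15/16, 1/16] . pi = 0
  [1, 1, 1, 1, 1] . pi = 1

Solving yields:
  pi_P = 3616/21441
  pi_Q = 2201/21441
  pi_R = 7166/21441
  pi_S = 2755/21441
  pi_T = 1901/7147

Verification (pi * P):
  3616/21441*1/4 + 2201/21441*1/16 + 7166/21441*1/16 + 2755/21441*1/8 + 1901/7147*5/16 = 3616/21441 = pi_P  (ok)
  3616/21441*1/16 + 2201/21441*1/16 + 7166/21441*1/16 + 2755/21441*3/8 + 1901/7147*1/16 = 2201/21441 = pi_Q  (ok)
  3616/21441*3/16 + 2201/21441*3/16 + 7166/21441*3/4 + 2755/21441*1/8 + 1901/7147*1/16 = 7166/21441 = pi_R  (ok)
  3616/21441*3/16 + 2201/21441*1/2 + 7166/21441*1/16 + 2755/21441*1/16 + 1901/7147*1/16 = 2755/21441 = pi_S  (ok)
  3616/21441*5/16 + 2201/21441*3/16 + 7166/21441*1/16 + 2755/21441*5/16 + 1901/7147*1/2 = 1901/7147 = pi_T  (ok)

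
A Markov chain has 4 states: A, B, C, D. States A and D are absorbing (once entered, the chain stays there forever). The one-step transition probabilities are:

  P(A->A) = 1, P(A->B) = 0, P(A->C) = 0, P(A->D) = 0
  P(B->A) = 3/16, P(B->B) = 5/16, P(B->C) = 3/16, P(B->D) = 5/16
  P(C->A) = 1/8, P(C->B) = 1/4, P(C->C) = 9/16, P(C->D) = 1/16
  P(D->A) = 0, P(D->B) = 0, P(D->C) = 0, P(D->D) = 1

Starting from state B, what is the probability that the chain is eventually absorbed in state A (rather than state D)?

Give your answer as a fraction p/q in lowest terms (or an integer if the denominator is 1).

Let a_i = P(absorbed in A | start in state i).
Boundary conditions: a_A = 1, a_D = 0.
For each transient state i, a_i = sum_j P(i->j) * a_j:
  a_B = 3/16*a_A + 5/16*a_B + 3/16*a_C + 5/16*a_D
  a_C = 1/8*a_A + 1/4*a_B + 9/16*a_C + 1/16*a_D

Substituting a_A = 1 and a_D = 0, rearrange to (I - Q) a = r where r[i] = P(i -> A):
  [11/16, -3/16] . (a_B, a_C) = 3/16
  [-1/4, 7/16] . (a_B, a_C) = 1/8

Solving yields:
  a_B = 27/65
  a_C = 34/65

Starting state is B, so the absorption probability is a_B = 27/65.

Answer: 27/65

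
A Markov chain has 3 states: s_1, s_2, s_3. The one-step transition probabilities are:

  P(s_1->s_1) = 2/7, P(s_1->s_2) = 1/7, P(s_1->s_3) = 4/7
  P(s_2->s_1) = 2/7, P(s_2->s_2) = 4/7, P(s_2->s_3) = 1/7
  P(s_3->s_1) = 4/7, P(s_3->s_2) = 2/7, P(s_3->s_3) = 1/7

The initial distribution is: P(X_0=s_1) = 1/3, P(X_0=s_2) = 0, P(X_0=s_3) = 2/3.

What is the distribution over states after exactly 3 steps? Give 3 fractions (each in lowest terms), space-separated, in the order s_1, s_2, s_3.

Propagating the distribution step by step (d_{t+1} = d_t * P):
d_0 = (s_1=1/3, s_2=0, s_3=2/3)
  d_1[s_1] = 1/3*2/7 + 0*2/7 + 2/3*4/7 = 10/21
  d_1[s_2] = 1/3*1/7 + 0*4/7 + 2/3*2/7 = 5/21
  d_1[s_3] = 1/3*4/7 + 0*1/7 + 2/3*1/7 = 2/7
d_1 = (s_1=10/21, s_2=5/21, s_3=2/7)
  d_2[s_1] = 10/21*2/7 + 5/21*2/7 + 2/7*4/7 = 18/49
  d_2[s_2] = 10/21*1/7 + 5/21*4/7 + 2/7*2/7 = 2/7
  d_2[s_3] = 10/21*4/7 + 5/21*1/7 + 2/7*1/7 = 17/49
d_2 = (s_1=18/49, s_2=2/7, s_3=17/49)
  d_3[s_1] = 18/49*2/7 + 2/7*2/7 + 17/49*4/7 = 132/343
  d_3[s_2] = 18/49*1/7 + 2/7*4/7 + 17/49*2/7 = 108/343
  d_3[s_3] = 18/49*4/7 + 2/7*1/7 + 17/49*1/7 = 103/343
d_3 = (s_1=132/343, s_2=108/343, s_3=103/343)

Answer: 132/343 108/343 103/343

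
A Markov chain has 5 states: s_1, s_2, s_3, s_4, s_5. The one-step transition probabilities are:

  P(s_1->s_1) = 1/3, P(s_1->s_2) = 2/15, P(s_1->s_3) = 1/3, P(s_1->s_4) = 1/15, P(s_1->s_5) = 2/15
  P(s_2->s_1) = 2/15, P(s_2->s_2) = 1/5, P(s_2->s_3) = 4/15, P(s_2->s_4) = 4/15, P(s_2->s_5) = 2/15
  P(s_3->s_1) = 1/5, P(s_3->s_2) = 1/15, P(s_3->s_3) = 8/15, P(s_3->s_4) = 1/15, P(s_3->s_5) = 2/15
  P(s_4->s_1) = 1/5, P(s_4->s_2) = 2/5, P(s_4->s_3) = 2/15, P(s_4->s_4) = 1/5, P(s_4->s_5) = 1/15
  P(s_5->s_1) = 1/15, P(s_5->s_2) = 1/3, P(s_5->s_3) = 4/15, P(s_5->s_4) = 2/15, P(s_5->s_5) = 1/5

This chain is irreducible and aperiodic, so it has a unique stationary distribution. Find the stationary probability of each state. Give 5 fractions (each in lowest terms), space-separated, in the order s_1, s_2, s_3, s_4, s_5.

The stationary distribution satisfies pi = pi * P, i.e.:
  pi_s_1 = 1/3*pi_s_1 + 2/15*pi_s_2 + 1/5*pi_s_3 + 1/5*pi_s_4 + 1/15*pi_s_5
  pi_s_2 = 2/15*pi_s_1 + 1/5*pi_s_2 + 1/15*pi_s_3 + 2/5*pi_s_4 + 1/3*pi_s_5
  pi_s_3 = 1/3*pi_s_1 + 4/15*pi_s_2 + 8/15*pi_s_3 + 2/15*pi_s_4 + 4/15*pi_s_5
  pi_s_4 = 1/15*pi_s_1 + 4/15*pi_s_2 + 1/15*pi_s_3 + 1/5*pi_s_4 + 2/15*pi_s_5
  pi_s_5 = 2/15*pi_s_1 + 2/15*pi_s_2 + 2/15*pi_s_3 + 1/15*pi_s_4 + 1/5*pi_s_5
with normalization: pi_s_1 + pi_s_2 + pi_s_3 + pi_s_4 + pi_s_5 = 1.

Using the first 4 balance equations plus normalization, the linear system A*pi = b is:
  [-2/3, 2/15, 1/5, 1/5, 1/15] . pi = 0
  [2/15, -4/5, 1/15, 2/5, 1/3] . pi = 0
  [1/3, 4/15, -7/15, 2/15, 4/15] . pi = 0
  [1/15, 4/15, 1/15, -4/5, 2/15] . pi = 0
  [1, 1, 1, 1, 1] . pi = 1

Solving yields:
  pi_s_1 = 2798/14265
  pi_s_2 = 2609/14265
  pi_s_3 = 1702/4755
  pi_s_4 = 1846/14265
  pi_s_5 = 1906/14265

Verification (pi * P):
  2798/14265*1/3 + 2609/14265*2/15 + 1702/4755*1/5 + 1846/14265*1/5 + 1906/14265*1/15 = 2798/14265 = pi_s_1  (ok)
  2798/14265*2/15 + 2609/14265*1/5 + 1702/4755*1/15 + 1846/14265*2/5 + 1906/14265*1/3 = 2609/14265 = pi_s_2  (ok)
  2798/14265*1/3 + 2609/14265*4/15 + 1702/4755*8/15 + 1846/14265*2/15 + 1906/14265*4/15 = 1702/4755 = pi_s_3  (ok)
  2798/14265*1/15 + 2609/14265*4/15 + 1702/4755*1/15 + 1846/14265*1/5 + 1906/14265*2/15 = 1846/14265 = pi_s_4  (ok)
  2798/14265*2/15 + 2609/14265*2/15 + 1702/4755*2/15 + 1846/14265*1/15 + 1906/14265*1/5 = 1906/14265 = pi_s_5  (ok)

Answer: 2798/14265 2609/14265 1702/4755 1846/14265 1906/14265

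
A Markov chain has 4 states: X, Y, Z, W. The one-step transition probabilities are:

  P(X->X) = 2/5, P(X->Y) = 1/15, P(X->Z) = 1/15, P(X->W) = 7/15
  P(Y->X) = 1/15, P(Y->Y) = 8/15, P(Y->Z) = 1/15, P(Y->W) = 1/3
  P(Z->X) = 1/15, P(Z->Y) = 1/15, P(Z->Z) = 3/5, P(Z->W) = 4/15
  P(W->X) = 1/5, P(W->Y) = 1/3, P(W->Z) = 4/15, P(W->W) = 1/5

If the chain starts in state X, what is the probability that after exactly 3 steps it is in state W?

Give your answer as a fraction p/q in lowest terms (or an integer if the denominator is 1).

Computing P^3 by repeated multiplication:
P^1 =
  X: [2/5, 1/15, 1/15, 7/15]
  Y: [1/15, 8/15, 1/15, 1/3]
  Z: [1/15, 1/15, 3/5, 4/15]
  W: [1/5, 1/3, 4/15, 1/5]
P^2 =
  X: [59/225, 2/9, 44/225, 8/25]
  Y: [2/15, 91/225, 38/225, 22/75]
  Z: [28/225, 38/225, 11/25, 4/15]
  W: [4/25, 62/225, 56/225, 71/225]
P^3 =
  X: [664/3375, 863/3375, 793/3375, 211/675]
  Y: [169/1125, 1126/3375, 727/3375, 203/675]
  Z: [97/675, 731/3375, 133/375, 962/3375]
  W: [547/3375, 943/3375, 886/3375, 37/125]

(P^3)[X -> W] = 211/675

Answer: 211/675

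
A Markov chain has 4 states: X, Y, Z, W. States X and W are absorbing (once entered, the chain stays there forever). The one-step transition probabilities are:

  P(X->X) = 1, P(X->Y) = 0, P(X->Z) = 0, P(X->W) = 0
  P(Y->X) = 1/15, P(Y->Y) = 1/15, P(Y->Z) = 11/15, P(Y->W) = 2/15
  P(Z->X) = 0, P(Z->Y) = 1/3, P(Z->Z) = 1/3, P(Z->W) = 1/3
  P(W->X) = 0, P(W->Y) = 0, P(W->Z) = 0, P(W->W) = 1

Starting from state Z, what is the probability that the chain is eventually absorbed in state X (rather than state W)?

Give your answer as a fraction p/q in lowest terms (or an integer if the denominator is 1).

Answer: 1/17

Derivation:
Let a_i = P(absorbed in X | start in state i).
Boundary conditions: a_X = 1, a_W = 0.
For each transient state i, a_i = sum_j P(i->j) * a_j:
  a_Y = 1/15*a_X + 1/15*a_Y + 11/15*a_Z + 2/15*a_W
  a_Z = 0*a_X + 1/3*a_Y + 1/3*a_Z + 1/3*a_W

Substituting a_X = 1 and a_W = 0, rearrange to (I - Q) a = r where r[i] = P(i -> X):
  [14/15, -11/15] . (a_Y, a_Z) = 1/15
  [-1/3, 2/3] . (a_Y, a_Z) = 0

Solving yields:
  a_Y = 2/17
  a_Z = 1/17

Starting state is Z, so the absorption probability is a_Z = 1/17.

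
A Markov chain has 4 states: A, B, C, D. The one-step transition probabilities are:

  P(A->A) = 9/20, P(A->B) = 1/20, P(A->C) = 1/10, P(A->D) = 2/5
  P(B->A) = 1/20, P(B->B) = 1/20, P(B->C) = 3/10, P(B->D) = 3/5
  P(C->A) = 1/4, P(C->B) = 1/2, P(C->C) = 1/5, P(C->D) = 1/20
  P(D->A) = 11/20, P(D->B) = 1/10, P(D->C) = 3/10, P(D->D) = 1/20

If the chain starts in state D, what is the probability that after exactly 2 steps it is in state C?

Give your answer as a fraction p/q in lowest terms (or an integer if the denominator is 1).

Answer: 4/25

Derivation:
Computing P^2 by repeated multiplication:
P^1 =
  A: [9/20, 1/20, 1/10, 2/5]
  B: [1/20, 1/20, 3/10, 3/5]
  C: [1/4, 1/2, 1/5, 1/20]
  D: [11/20, 1/10, 3/10, 1/20]
P^2 =
  A: [9/20, 23/200, 1/5, 47/200]
  B: [43/100, 43/200, 13/50, 19/200]
  C: [43/200, 57/400, 23/100, 33/80]
  D: [71/200, 3/16, 4/25, 119/400]

(P^2)[D -> C] = 4/25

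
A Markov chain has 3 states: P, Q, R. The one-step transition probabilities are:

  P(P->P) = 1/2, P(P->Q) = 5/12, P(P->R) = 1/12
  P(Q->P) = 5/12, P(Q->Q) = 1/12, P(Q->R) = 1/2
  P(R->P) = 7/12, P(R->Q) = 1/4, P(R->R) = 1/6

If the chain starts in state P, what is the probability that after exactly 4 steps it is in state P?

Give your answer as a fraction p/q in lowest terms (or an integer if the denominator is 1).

Computing P^4 by repeated multiplication:
P^1 =
  P: [1/2, 5/12, 1/12]
  Q: [5/12, 1/12, 1/2]
  R: [7/12, 1/4, 1/6]
P^2 =
  P: [17/36, 19/72, 19/72]
  Q: [77/144, 11/36, 23/144]
  R: [71/144, 11/36, 29/144]
P^3 =
  P: [1/2, 41/144, 31/144]
  Q: [281/576, 83/288, 43/192]
  R: [283/576, 9/32, 131/576]
P^4 =
  P: [427/864, 247/864, 95/432]
  Q: [3419/6912, 979/3456, 1535/6912]
  R: [3425/6912, 985/3456, 1517/6912]

(P^4)[P -> P] = 427/864

Answer: 427/864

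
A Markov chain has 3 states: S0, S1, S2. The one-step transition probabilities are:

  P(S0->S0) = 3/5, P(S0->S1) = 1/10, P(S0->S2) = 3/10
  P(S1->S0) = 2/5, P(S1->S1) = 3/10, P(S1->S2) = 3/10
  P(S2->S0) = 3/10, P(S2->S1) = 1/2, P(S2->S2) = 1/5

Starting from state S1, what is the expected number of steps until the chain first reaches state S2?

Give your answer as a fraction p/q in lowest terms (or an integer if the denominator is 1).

Let h_i = expected steps to first reach S2 from state i.
Boundary: h_S2 = 0.
First-step equations for the other states:
  h_S0 = 1 + 3/5*h_S0 + 1/10*h_S1 + 3/10*h_S2
  h_S1 = 1 + 2/5*h_S0 + 3/10*h_S1 + 3/10*h_S2

Substituting h_S2 = 0 and rearranging gives the linear system (I - Q) h = 1:
  [2/5, -1/10] . (h_S0, h_S1) = 1
  [-2/5, 7/10] . (h_S0, h_S1) = 1

Solving yields:
  h_S0 = 10/3
  h_S1 = 10/3

Starting state is S1, so the expected hitting time is h_S1 = 10/3.

Answer: 10/3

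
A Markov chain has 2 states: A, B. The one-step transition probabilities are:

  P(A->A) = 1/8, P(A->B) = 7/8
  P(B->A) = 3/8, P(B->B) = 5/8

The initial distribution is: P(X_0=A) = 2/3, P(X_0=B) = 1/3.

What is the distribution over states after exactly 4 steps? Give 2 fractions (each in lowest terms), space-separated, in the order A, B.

Propagating the distribution step by step (d_{t+1} = d_t * P):
d_0 = (A=2/3, B=1/3)
  d_1[A] = 2/3*1/8 + 1/3*3/8 = 5/24
  d_1[B] = 2/3*7/8 + 1/3*5/8 = 19/24
d_1 = (A=5/24, B=19/24)
  d_2[A] = 5/24*1/8 + 19/24*3/8 = 31/96
  d_2[B] = 5/24*7/8 + 19/24*5/8 = 65/96
d_2 = (A=31/96, B=65/96)
  d_3[A] = 31/96*1/8 + 65/96*3/8 = 113/384
  d_3[B] = 31/96*7/8 + 65/96*5/8 = 271/384
d_3 = (A=113/384, B=271/384)
  d_4[A] = 113/384*1/8 + 271/384*3/8 = 463/1536
  d_4[B] = 113/384*7/8 + 271/384*5/8 = 1073/1536
d_4 = (A=463/1536, B=1073/1536)

Answer: 463/1536 1073/1536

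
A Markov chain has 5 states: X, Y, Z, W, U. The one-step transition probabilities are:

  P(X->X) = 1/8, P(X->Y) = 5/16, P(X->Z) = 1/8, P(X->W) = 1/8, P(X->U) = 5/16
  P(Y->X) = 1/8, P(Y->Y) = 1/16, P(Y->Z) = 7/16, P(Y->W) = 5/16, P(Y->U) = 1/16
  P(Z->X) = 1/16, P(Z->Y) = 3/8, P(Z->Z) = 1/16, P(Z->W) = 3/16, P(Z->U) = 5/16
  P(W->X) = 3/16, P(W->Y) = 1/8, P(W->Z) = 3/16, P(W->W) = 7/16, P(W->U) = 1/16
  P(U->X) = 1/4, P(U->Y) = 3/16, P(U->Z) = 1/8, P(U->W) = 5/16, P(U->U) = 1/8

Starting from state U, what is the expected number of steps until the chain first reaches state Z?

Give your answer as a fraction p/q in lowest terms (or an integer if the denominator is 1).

Answer: 72704/14385

Derivation:
Let h_i = expected steps to first reach Z from state i.
Boundary: h_Z = 0.
First-step equations for the other states:
  h_X = 1 + 1/8*h_X + 5/16*h_Y + 1/8*h_Z + 1/8*h_W + 5/16*h_U
  h_Y = 1 + 1/8*h_X + 1/16*h_Y + 7/16*h_Z + 5/16*h_W + 1/16*h_U
  h_W = 1 + 3/16*h_X + 1/8*h_Y + 3/16*h_Z + 7/16*h_W + 1/16*h_U
  h_U = 1 + 1/4*h_X + 3/16*h_Y + 1/8*h_Z + 5/16*h_W + 1/8*h_U

Substituting h_Z = 0 and rearranging gives the linear system (I - Q) h = 1:
  [7/8, -5/16, -1/8, -5/16] . (h_X, h_Y, h_W, h_U) = 1
  [-1/8, 15/16, -5/16, -1/16] . (h_X, h_Y, h_W, h_U) = 1
  [-3/16, -1/8, 9/16, -1/16] . (h_X, h_Y, h_W, h_U) = 1
  [-1/4, -3/16, -5/16, 7/8] . (h_X, h_Y, h_W, h_U) = 1

Solving yields:
  h_X = 23696/4795
  h_Y = 52688/14385
  h_W = 69056/14385
  h_U = 72704/14385

Starting state is U, so the expected hitting time is h_U = 72704/14385.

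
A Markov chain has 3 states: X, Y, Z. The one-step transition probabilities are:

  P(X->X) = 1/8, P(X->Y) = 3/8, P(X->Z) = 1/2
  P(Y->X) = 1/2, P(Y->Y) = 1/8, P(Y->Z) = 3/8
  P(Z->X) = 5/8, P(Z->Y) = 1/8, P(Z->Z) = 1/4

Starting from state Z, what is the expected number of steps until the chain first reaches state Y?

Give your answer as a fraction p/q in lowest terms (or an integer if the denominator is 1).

Answer: 48/11

Derivation:
Let h_i = expected steps to first reach Y from state i.
Boundary: h_Y = 0.
First-step equations for the other states:
  h_X = 1 + 1/8*h_X + 3/8*h_Y + 1/2*h_Z
  h_Z = 1 + 5/8*h_X + 1/8*h_Y + 1/4*h_Z

Substituting h_Y = 0 and rearranging gives the linear system (I - Q) h = 1:
  [7/8, -1/2] . (h_X, h_Z) = 1
  [-5/8, 3/4] . (h_X, h_Z) = 1

Solving yields:
  h_X = 40/11
  h_Z = 48/11

Starting state is Z, so the expected hitting time is h_Z = 48/11.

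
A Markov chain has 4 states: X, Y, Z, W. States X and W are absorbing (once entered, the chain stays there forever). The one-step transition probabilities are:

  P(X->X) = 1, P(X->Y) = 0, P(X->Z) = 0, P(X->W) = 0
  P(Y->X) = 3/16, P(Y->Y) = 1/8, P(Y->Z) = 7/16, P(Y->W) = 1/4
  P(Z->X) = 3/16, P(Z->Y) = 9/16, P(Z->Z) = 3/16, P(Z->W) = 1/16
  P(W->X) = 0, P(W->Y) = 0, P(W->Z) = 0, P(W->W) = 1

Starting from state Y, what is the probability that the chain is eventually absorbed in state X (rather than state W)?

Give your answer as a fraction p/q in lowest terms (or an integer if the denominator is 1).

Let a_i = P(absorbed in X | start in state i).
Boundary conditions: a_X = 1, a_W = 0.
For each transient state i, a_i = sum_j P(i->j) * a_j:
  a_Y = 3/16*a_X + 1/8*a_Y + 7/16*a_Z + 1/4*a_W
  a_Z = 3/16*a_X + 9/16*a_Y + 3/16*a_Z + 1/16*a_W

Substituting a_X = 1 and a_W = 0, rearrange to (I - Q) a = r where r[i] = P(i -> X):
  [7/8, -7/16] . (a_Y, a_Z) = 3/16
  [-9/16, 13/16] . (a_Y, a_Z) = 3/16

Solving yields:
  a_Y = 60/119
  a_Z = 69/119

Starting state is Y, so the absorption probability is a_Y = 60/119.

Answer: 60/119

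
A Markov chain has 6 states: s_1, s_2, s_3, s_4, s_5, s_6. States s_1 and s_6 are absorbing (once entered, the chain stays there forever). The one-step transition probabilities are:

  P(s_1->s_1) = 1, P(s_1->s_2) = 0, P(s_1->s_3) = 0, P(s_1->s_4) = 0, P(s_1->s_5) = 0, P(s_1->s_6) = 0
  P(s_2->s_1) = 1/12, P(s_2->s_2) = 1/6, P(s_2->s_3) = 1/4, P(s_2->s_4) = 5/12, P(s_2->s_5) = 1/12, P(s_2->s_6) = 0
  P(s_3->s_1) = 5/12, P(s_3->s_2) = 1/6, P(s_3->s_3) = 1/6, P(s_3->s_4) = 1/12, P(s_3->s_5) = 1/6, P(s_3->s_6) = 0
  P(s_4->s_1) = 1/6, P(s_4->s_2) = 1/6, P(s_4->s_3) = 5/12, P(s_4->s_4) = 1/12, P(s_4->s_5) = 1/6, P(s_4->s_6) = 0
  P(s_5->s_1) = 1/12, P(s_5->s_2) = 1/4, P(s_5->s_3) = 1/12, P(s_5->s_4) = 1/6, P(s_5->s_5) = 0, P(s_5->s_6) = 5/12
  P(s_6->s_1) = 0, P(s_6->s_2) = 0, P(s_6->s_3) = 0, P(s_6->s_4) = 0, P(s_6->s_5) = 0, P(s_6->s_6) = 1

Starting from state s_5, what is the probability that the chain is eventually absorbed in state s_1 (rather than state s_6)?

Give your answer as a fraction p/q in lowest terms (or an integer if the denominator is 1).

Answer: 1297/2677

Derivation:
Let a_i = P(absorbed in s_1 | start in state i).
Boundary conditions: a_s_1 = 1, a_s_6 = 0.
For each transient state i, a_i = sum_j P(i->j) * a_j:
  a_s_2 = 1/12*a_s_1 + 1/6*a_s_2 + 1/4*a_s_3 + 5/12*a_s_4 + 1/12*a_s_5 + 0*a_s_6
  a_s_3 = 5/12*a_s_1 + 1/6*a_s_2 + 1/6*a_s_3 + 1/12*a_s_4 + 1/6*a_s_5 + 0*a_s_6
  a_s_4 = 1/6*a_s_1 + 1/6*a_s_2 + 5/12*a_s_3 + 1/12*a_s_4 + 1/6*a_s_5 + 0*a_s_6
  a_s_5 = 1/12*a_s_1 + 1/4*a_s_2 + 1/12*a_s_3 + 1/6*a_s_4 + 0*a_s_5 + 5/12*a_s_6

Substituting a_s_1 = 1 and a_s_6 = 0, rearrange to (I - Q) a = r where r[i] = P(i -> s_1):
  [5/6, -1/4, -5/12, -1/12] . (a_s_2, a_s_3, a_s_4, a_s_5) = 1/12
  [-1/6, 5/6, -1/12, -1/6] . (a_s_2, a_s_3, a_s_4, a_s_5) = 5/12
  [-1/6, -5/12, 11/12, -1/6] . (a_s_2, a_s_3, a_s_4, a_s_5) = 1/6
  [-1/4, -1/12, -1/6, 1] . (a_s_2, a_s_3, a_s_4, a_s_5) = 1/12

Solving yields:
  a_s_2 = 2132/2677
  a_s_3 = 2237/2677
  a_s_4 = 2127/2677
  a_s_5 = 1297/2677

Starting state is s_5, so the absorption probability is a_s_5 = 1297/2677.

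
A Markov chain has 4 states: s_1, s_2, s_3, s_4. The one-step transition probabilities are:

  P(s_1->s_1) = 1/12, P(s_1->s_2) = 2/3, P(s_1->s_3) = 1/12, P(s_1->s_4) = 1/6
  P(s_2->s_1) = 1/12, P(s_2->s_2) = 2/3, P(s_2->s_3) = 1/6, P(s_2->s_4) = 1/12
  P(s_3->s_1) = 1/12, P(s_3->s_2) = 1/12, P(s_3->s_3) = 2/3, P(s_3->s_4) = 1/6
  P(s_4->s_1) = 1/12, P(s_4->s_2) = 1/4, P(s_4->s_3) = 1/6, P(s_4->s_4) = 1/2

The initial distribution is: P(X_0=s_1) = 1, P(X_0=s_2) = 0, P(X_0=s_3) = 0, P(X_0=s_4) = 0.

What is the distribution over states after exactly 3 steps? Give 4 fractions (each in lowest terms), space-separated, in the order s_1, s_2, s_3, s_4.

Answer: 1/12 829/1728 25/96 305/1728

Derivation:
Propagating the distribution step by step (d_{t+1} = d_t * P):
d_0 = (s_1=1, s_2=0, s_3=0, s_4=0)
  d_1[s_1] = 1*1/12 + 0*1/12 + 0*1/12 + 0*1/12 = 1/12
  d_1[s_2] = 1*2/3 + 0*2/3 + 0*1/12 + 0*1/4 = 2/3
  d_1[s_3] = 1*1/12 + 0*1/6 + 0*2/3 + 0*1/6 = 1/12
  d_1[s_4] = 1*1/6 + 0*1/12 + 0*1/6 + 0*1/2 = 1/6
d_1 = (s_1=1/12, s_2=2/3, s_3=1/12, s_4=1/6)
  d_2[s_1] = 1/12*1/12 + 2/3*1/12 + 1/12*1/12 + 1/6*1/12 = 1/12
  d_2[s_2] = 1/12*2/3 + 2/3*2/3 + 1/12*1/12 + 1/6*1/4 = 79/144
  d_2[s_3] = 1/12*1/12 + 2/3*1/6 + 1/12*2/3 + 1/6*1/6 = 29/144
  d_2[s_4] = 1/12*1/6 + 2/3*1/12 + 1/12*1/6 + 1/6*1/2 = 1/6
d_2 = (s_1=1/12, s_2=79/144, s_3=29/144, s_4=1/6)
  d_3[s_1] = 1/12*1/12 + 79/144*1/12 + 29/144*1/12 + 1/6*1/12 = 1/12
  d_3[s_2] = 1/12*2/3 + 79/144*2/3 + 29/144*1/12 + 1/6*1/4 = 829/1728
  d_3[s_3] = 1/12*1/12 + 79/144*1/6 + 29/144*2/3 + 1/6*1/6 = 25/96
  d_3[s_4] = 1/12*1/6 + 79/144*1/12 + 29/144*1/6 + 1/6*1/2 = 305/1728
d_3 = (s_1=1/12, s_2=829/1728, s_3=25/96, s_4=305/1728)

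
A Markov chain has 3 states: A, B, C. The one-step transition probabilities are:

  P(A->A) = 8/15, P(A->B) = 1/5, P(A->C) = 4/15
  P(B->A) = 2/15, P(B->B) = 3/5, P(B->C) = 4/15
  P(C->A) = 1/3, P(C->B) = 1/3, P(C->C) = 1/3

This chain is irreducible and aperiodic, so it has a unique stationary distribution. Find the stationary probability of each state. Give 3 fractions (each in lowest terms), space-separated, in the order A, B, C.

Answer: 20/63 25/63 2/7

Derivation:
The stationary distribution satisfies pi = pi * P, i.e.:
  pi_A = 8/15*pi_A + 2/15*pi_B + 1/3*pi_C
  pi_B = 1/5*pi_A + 3/5*pi_B + 1/3*pi_C
  pi_C = 4/15*pi_A + 4/15*pi_B + 1/3*pi_C
with normalization: pi_A + pi_B + pi_C = 1.

Using the first 2 balance equations plus normalization, the linear system A*pi = b is:
  [-7/15, 2/15, 1/3] . pi = 0
  [1/5, -2/5, 1/3] . pi = 0
  [1, 1, 1] . pi = 1

Solving yields:
  pi_A = 20/63
  pi_B = 25/63
  pi_C = 2/7

Verification (pi * P):
  20/63*8/15 + 25/63*2/15 + 2/7*1/3 = 20/63 = pi_A  (ok)
  20/63*1/5 + 25/63*3/5 + 2/7*1/3 = 25/63 = pi_B  (ok)
  20/63*4/15 + 25/63*4/15 + 2/7*1/3 = 2/7 = pi_C  (ok)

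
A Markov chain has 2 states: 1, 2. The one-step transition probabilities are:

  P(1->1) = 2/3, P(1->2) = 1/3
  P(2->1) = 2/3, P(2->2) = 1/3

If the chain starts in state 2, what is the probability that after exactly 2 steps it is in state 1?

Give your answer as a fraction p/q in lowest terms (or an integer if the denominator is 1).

Answer: 2/3

Derivation:
Computing P^2 by repeated multiplication:
P^1 =
  1: [2/3, 1/3]
  2: [2/3, 1/3]
P^2 =
  1: [2/3, 1/3]
  2: [2/3, 1/3]

(P^2)[2 -> 1] = 2/3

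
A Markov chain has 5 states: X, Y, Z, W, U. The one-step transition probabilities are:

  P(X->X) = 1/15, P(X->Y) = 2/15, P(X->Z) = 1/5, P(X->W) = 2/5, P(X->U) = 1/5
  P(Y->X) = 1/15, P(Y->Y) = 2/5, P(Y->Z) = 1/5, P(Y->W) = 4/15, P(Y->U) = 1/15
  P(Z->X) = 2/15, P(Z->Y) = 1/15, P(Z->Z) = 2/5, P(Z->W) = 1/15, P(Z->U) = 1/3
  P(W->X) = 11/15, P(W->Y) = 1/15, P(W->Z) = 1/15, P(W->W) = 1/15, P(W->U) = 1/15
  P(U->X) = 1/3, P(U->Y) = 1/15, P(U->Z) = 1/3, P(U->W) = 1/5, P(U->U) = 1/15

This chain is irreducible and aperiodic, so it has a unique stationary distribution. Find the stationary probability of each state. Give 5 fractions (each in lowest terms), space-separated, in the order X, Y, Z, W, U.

The stationary distribution satisfies pi = pi * P, i.e.:
  pi_X = 1/15*pi_X + 1/15*pi_Y + 2/15*pi_Z + 11/15*pi_W + 1/3*pi_U
  pi_Y = 2/15*pi_X + 2/5*pi_Y + 1/15*pi_Z + 1/15*pi_W + 1/15*pi_U
  pi_Z = 1/5*pi_X + 1/5*pi_Y + 2/5*pi_Z + 1/15*pi_W + 1/3*pi_U
  pi_W = 2/5*pi_X + 4/15*pi_Y + 1/15*pi_Z + 1/15*pi_W + 1/5*pi_U
  pi_U = 1/5*pi_X + 1/15*pi_Y + 1/3*pi_Z + 1/15*pi_W + 1/15*pi_U
with normalization: pi_X + pi_Y + pi_Z + pi_W + pi_U = 1.

Using the first 4 balance equations plus normalization, the linear system A*pi = b is:
  [-14/15, 1/15, 2/15, 11/15, 1/3] . pi = 0
  [2/15, -3/5, 1/15, 1/15, 1/15] . pi = 0
  [1/5, 1/5, -3/5, 1/15, 1/3] . pi = 0
  [2/5, 4/15, 1/15, -14/15, 1/5] . pi = 0
  [1, 1, 1, 1, 1] . pi = 1

Solving yields:
  pi_X = 5266/20129
  pi_Y = 5079/40258
  pi_Z = 4916/20129
  pi_W = 8105/40258
  pi_U = 3355/20129

Verification (pi * P):
  5266/20129*1/15 + 5079/40258*1/15 + 4916/20129*2/15 + 8105/40258*11/15 + 3355/20129*1/3 = 5266/20129 = pi_X  (ok)
  5266/20129*2/15 + 5079/40258*2/5 + 4916/20129*1/15 + 8105/40258*1/15 + 3355/20129*1/15 = 5079/40258 = pi_Y  (ok)
  5266/20129*1/5 + 5079/40258*1/5 + 4916/20129*2/5 + 8105/40258*1/15 + 3355/20129*1/3 = 4916/20129 = pi_Z  (ok)
  5266/20129*2/5 + 5079/40258*4/15 + 4916/20129*1/15 + 8105/40258*1/15 + 3355/20129*1/5 = 8105/40258 = pi_W  (ok)
  5266/20129*1/5 + 5079/40258*1/15 + 4916/20129*1/3 + 8105/40258*1/15 + 3355/20129*1/15 = 3355/20129 = pi_U  (ok)

Answer: 5266/20129 5079/40258 4916/20129 8105/40258 3355/20129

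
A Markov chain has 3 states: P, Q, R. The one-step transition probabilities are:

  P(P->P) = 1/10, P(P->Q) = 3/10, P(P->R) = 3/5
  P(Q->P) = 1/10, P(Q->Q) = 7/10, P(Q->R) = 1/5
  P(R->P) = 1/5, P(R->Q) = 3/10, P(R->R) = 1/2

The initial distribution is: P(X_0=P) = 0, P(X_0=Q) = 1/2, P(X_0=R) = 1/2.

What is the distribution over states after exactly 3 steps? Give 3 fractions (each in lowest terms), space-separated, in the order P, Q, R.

Answer: 273/2000 1/2 727/2000

Derivation:
Propagating the distribution step by step (d_{t+1} = d_t * P):
d_0 = (P=0, Q=1/2, R=1/2)
  d_1[P] = 0*1/10 + 1/2*1/10 + 1/2*1/5 = 3/20
  d_1[Q] = 0*3/10 + 1/2*7/10 + 1/2*3/10 = 1/2
  d_1[R] = 0*3/5 + 1/2*1/5 + 1/2*1/2 = 7/20
d_1 = (P=3/20, Q=1/2, R=7/20)
  d_2[P] = 3/20*1/10 + 1/2*1/10 + 7/20*1/5 = 27/200
  d_2[Q] = 3/20*3/10 + 1/2*7/10 + 7/20*3/10 = 1/2
  d_2[R] = 3/20*3/5 + 1/2*1/5 + 7/20*1/2 = 73/200
d_2 = (P=27/200, Q=1/2, R=73/200)
  d_3[P] = 27/200*1/10 + 1/2*1/10 + 73/200*1/5 = 273/2000
  d_3[Q] = 27/200*3/10 + 1/2*7/10 + 73/200*3/10 = 1/2
  d_3[R] = 27/200*3/5 + 1/2*1/5 + 73/200*1/2 = 727/2000
d_3 = (P=273/2000, Q=1/2, R=727/2000)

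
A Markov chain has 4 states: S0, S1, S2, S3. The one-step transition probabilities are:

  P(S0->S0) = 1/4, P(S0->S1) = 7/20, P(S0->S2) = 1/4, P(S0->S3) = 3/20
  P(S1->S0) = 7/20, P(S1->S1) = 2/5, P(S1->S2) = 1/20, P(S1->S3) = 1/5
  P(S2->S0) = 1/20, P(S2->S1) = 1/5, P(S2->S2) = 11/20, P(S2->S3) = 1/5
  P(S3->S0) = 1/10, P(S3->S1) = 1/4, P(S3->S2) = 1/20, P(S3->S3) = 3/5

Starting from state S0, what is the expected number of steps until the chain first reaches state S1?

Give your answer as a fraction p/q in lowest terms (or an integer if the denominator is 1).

Answer: 3160/883

Derivation:
Let h_i = expected steps to first reach S1 from state i.
Boundary: h_S1 = 0.
First-step equations for the other states:
  h_S0 = 1 + 1/4*h_S0 + 7/20*h_S1 + 1/4*h_S2 + 3/20*h_S3
  h_S2 = 1 + 1/20*h_S0 + 1/5*h_S1 + 11/20*h_S2 + 1/5*h_S3
  h_S3 = 1 + 1/10*h_S0 + 1/4*h_S1 + 1/20*h_S2 + 3/5*h_S3

Substituting h_S1 = 0 and rearranging gives the linear system (I - Q) h = 1:
  [3/4, -1/4, -3/20] . (h_S0, h_S2, h_S3) = 1
  [-1/20, 9/20, -1/5] . (h_S0, h_S2, h_S3) = 1
  [-1/10, -1/20, 2/5] . (h_S0, h_S2, h_S3) = 1

Solving yields:
  h_S0 = 3160/883
  h_S2 = 3860/883
  h_S3 = 3480/883

Starting state is S0, so the expected hitting time is h_S0 = 3160/883.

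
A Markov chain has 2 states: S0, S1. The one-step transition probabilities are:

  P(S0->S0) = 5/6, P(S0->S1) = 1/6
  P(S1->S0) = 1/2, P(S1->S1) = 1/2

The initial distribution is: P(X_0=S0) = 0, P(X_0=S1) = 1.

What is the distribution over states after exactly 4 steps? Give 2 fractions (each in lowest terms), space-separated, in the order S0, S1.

Propagating the distribution step by step (d_{t+1} = d_t * P):
d_0 = (S0=0, S1=1)
  d_1[S0] = 0*5/6 + 1*1/2 = 1/2
  d_1[S1] = 0*1/6 + 1*1/2 = 1/2
d_1 = (S0=1/2, S1=1/2)
  d_2[S0] = 1/2*5/6 + 1/2*1/2 = 2/3
  d_2[S1] = 1/2*1/6 + 1/2*1/2 = 1/3
d_2 = (S0=2/3, S1=1/3)
  d_3[S0] = 2/3*5/6 + 1/3*1/2 = 13/18
  d_3[S1] = 2/3*1/6 + 1/3*1/2 = 5/18
d_3 = (S0=13/18, S1=5/18)
  d_4[S0] = 13/18*5/6 + 5/18*1/2 = 20/27
  d_4[S1] = 13/18*1/6 + 5/18*1/2 = 7/27
d_4 = (S0=20/27, S1=7/27)

Answer: 20/27 7/27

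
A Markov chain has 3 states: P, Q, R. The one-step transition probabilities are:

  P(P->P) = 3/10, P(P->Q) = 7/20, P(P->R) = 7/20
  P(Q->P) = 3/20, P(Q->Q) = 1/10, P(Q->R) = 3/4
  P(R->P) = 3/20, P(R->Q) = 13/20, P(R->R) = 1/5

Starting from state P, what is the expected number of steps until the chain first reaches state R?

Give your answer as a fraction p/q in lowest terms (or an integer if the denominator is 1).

Let h_i = expected steps to first reach R from state i.
Boundary: h_R = 0.
First-step equations for the other states:
  h_P = 1 + 3/10*h_P + 7/20*h_Q + 7/20*h_R
  h_Q = 1 + 3/20*h_P + 1/10*h_Q + 3/4*h_R

Substituting h_R = 0 and rearranging gives the linear system (I - Q) h = 1:
  [7/10, -7/20] . (h_P, h_Q) = 1
  [-3/20, 9/10] . (h_P, h_Q) = 1

Solving yields:
  h_P = 500/231
  h_Q = 340/231

Starting state is P, so the expected hitting time is h_P = 500/231.

Answer: 500/231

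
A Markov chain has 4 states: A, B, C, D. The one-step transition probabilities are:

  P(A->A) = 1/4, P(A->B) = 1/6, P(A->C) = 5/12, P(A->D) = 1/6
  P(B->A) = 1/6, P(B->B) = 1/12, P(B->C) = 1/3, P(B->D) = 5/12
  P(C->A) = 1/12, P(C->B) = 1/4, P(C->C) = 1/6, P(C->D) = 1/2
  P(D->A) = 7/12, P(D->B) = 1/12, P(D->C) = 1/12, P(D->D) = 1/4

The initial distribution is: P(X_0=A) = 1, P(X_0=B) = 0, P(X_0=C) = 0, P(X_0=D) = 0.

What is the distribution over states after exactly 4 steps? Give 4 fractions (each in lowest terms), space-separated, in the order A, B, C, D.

Answer: 3197/10368 3037/20736 419/1728 6277/20736

Derivation:
Propagating the distribution step by step (d_{t+1} = d_t * P):
d_0 = (A=1, B=0, C=0, D=0)
  d_1[A] = 1*1/4 + 0*1/6 + 0*1/12 + 0*7/12 = 1/4
  d_1[B] = 1*1/6 + 0*1/12 + 0*1/4 + 0*1/12 = 1/6
  d_1[C] = 1*5/12 + 0*1/3 + 0*1/6 + 0*1/12 = 5/12
  d_1[D] = 1*1/6 + 0*5/12 + 0*1/2 + 0*1/4 = 1/6
d_1 = (A=1/4, B=1/6, C=5/12, D=1/6)
  d_2[A] = 1/4*1/4 + 1/6*1/6 + 5/12*1/12 + 1/6*7/12 = 2/9
  d_2[B] = 1/4*1/6 + 1/6*1/12 + 5/12*1/4 + 1/6*1/12 = 25/144
  d_2[C] = 1/4*5/12 + 1/6*1/3 + 5/12*1/6 + 1/6*1/12 = 35/144
  d_2[D] = 1/4*1/6 + 1/6*5/12 + 5/12*1/2 + 1/6*1/4 = 13/36
d_2 = (A=2/9, B=25/144, C=35/144, D=13/36)
  d_3[A] = 2/9*1/4 + 25/144*1/6 + 35/144*1/12 + 13/36*7/12 = 545/1728
  d_3[B] = 2/9*1/6 + 25/144*1/12 + 35/144*1/4 + 13/36*1/12 = 41/288
  d_3[C] = 2/9*5/12 + 25/144*1/3 + 35/144*1/6 + 13/36*1/12 = 191/864
  d_3[D] = 2/9*1/6 + 25/144*5/12 + 35/144*1/2 + 13/36*1/4 = 185/576
d_3 = (A=545/1728, B=41/288, C=191/864, D=185/576)
  d_4[A] = 545/1728*1/4 + 41/288*1/6 + 191/864*1/12 + 185/576*7/12 = 3197/10368
  d_4[B] = 545/1728*1/6 + 41/288*1/12 + 191/864*1/4 + 185/576*1/12 = 3037/20736
  d_4[C] = 545/1728*5/12 + 41/288*1/3 + 191/864*1/6 + 185/576*1/12 = 419/1728
  d_4[D] = 545/1728*1/6 + 41/288*5/12 + 191/864*1/2 + 185/576*1/4 = 6277/20736
d_4 = (A=3197/10368, B=3037/20736, C=419/1728, D=6277/20736)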